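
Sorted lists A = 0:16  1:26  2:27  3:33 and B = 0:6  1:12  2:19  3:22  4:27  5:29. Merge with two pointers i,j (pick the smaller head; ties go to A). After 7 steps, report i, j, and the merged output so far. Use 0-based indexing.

i=3, j=4, merged so far=[6, 12, 16, 19, 22, 26, 27]

[i=0,j=0] A[i]=16>B[j]=6 take 6 → j++
[i=0,j=1] A[i]=16>B[j]=12 take 12 → j++
[i=0,j=2] A[i]=16<=B[j]=19 take 16 → i++
[i=1,j=2] A[i]=26>B[j]=19 take 19 → j++
[i=1,j=3] A[i]=26>B[j]=22 take 22 → j++
[i=1,j=4] A[i]=26<=B[j]=27 take 26 → i++
[i=2,j=4] A[i]=27<=B[j]=27 take 27 → i++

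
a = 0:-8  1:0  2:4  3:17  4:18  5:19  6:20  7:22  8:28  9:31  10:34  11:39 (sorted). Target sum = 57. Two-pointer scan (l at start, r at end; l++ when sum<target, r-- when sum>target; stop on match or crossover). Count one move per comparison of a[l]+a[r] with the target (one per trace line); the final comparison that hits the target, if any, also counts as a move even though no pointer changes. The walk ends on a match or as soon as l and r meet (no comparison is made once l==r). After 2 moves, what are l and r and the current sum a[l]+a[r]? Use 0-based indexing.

l=2, r=11, sum=43

l=0 r=11: -8+39=31 <57, l++
l=1 r=11: 0+39=39 <57, l++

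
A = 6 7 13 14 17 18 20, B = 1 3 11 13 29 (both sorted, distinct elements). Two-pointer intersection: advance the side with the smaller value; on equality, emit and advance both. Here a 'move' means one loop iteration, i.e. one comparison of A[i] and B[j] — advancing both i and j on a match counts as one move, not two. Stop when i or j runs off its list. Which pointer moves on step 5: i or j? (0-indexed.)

[i=0,j=0] 6>1 → j++
[i=0,j=1] 6>3 → j++
[i=0,j=2] 6<11 → i++
[i=1,j=2] 7<11 → i++
[i=2,j=2] 13>11 → j++

j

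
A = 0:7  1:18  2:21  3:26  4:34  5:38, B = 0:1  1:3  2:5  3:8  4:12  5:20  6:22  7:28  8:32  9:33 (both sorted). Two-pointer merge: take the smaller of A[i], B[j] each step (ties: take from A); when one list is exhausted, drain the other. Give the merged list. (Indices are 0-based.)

[1, 3, 5, 7, 8, 12, 18, 20, 21, 22, 26, 28, 32, 33, 34, 38]

i=0 j=0: A[i]=7>B[j]=1 take 1, j++
i=0 j=1: A[i]=7>B[j]=3 take 3, j++
i=0 j=2: A[i]=7>B[j]=5 take 5, j++
i=0 j=3: A[i]=7<=B[j]=8 take 7, i++
i=1 j=3: A[i]=18>B[j]=8 take 8, j++
i=1 j=4: A[i]=18>B[j]=12 take 12, j++
i=1 j=5: A[i]=18<=B[j]=20 take 18, i++
i=2 j=5: A[i]=21>B[j]=20 take 20, j++
i=2 j=6: A[i]=21<=B[j]=22 take 21, i++
i=3 j=6: A[i]=26>B[j]=22 take 22, j++
i=3 j=7: A[i]=26<=B[j]=28 take 26, i++
i=4 j=7: A[i]=34>B[j]=28 take 28, j++
i=4 j=8: A[i]=34>B[j]=32 take 32, j++
i=4 j=9: A[i]=34>B[j]=33 take 33, j++
i=4 j=10: B done, take A[i]=34, i++
i=5 j=10: B done, take A[i]=38, i++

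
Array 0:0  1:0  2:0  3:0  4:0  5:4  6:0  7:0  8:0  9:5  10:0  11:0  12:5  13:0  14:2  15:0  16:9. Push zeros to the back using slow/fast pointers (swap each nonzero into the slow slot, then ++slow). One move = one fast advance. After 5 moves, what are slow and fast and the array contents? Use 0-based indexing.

slow=0, fast=5, a=[0, 0, 0, 0, 0, 4, 0, 0, 0, 5, 0, 0, 5, 0, 2, 0, 9]

(s=0,f=0) a[fast]=0 → fast++
(s=0,f=1) a[fast]=0 → fast++
(s=0,f=2) a[fast]=0 → fast++
(s=0,f=3) a[fast]=0 → fast++
(s=0,f=4) a[fast]=0 → fast++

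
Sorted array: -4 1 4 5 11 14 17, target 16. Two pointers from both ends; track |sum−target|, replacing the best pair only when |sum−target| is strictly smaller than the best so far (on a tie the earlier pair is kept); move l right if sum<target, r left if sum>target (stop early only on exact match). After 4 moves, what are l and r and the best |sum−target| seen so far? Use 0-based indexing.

l=0 r=6: -4+17=13 d=3 *, l++
l=1 r=6: 1+17=18 d=2 *, r--
l=1 r=5: 1+14=15 d=1 *, l++
l=2 r=5: 4+14=18 d=2, r--

l=2, r=4, best |Δ|=1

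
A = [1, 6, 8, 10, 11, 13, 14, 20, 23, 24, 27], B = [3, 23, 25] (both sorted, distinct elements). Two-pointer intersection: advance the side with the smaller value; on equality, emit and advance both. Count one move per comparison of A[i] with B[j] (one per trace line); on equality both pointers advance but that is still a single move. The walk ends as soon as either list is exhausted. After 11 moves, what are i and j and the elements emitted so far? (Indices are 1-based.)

[i=1,j=1] 1<3 → i++
[i=2,j=1] 6>3 → j++
[i=2,j=2] 6<23 → i++
[i=3,j=2] 8<23 → i++
[i=4,j=2] 10<23 → i++
[i=5,j=2] 11<23 → i++
[i=6,j=2] 13<23 → i++
[i=7,j=2] 14<23 → i++
[i=8,j=2] 20<23 → i++
[i=9,j=2] 23==23 emit → i++,j++
[i=10,j=3] 24<25 → i++

i=11, j=3, emitted=[23]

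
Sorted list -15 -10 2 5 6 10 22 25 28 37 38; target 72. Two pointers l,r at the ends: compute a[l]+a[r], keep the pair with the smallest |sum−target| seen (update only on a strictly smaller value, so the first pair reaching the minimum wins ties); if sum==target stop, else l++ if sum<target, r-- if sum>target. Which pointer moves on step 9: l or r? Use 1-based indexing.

[1,11] -15+38=23 d=49 * → l++
[2,11] -10+38=28 d=44 * → l++
[3,11] 2+38=40 d=32 * → l++
[4,11] 5+38=43 d=29 * → l++
[5,11] 6+38=44 d=28 * → l++
[6,11] 10+38=48 d=24 * → l++
[7,11] 22+38=60 d=12 * → l++
[8,11] 25+38=63 d=9 * → l++
[9,11] 28+38=66 d=6 * → l++

l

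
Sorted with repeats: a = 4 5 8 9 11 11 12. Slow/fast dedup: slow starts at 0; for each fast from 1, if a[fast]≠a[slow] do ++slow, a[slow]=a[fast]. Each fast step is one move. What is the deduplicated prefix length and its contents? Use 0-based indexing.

slow=0 fast=1: a[fast]=5≠a[slow]=4 write a[1]=5, slow++,fast++
slow=1 fast=2: a[fast]=8≠a[slow]=5 write a[2]=8, slow++,fast++
slow=2 fast=3: a[fast]=9≠a[slow]=8 write a[3]=9, slow++,fast++
slow=3 fast=4: a[fast]=11≠a[slow]=9 write a[4]=11, slow++,fast++
slow=4 fast=5: a[fast]=11=a[slow] dup, fast++
slow=4 fast=6: a[fast]=12≠a[slow]=11 write a[5]=12, slow++,fast++

length 6; prefix = [4, 5, 8, 9, 11, 12]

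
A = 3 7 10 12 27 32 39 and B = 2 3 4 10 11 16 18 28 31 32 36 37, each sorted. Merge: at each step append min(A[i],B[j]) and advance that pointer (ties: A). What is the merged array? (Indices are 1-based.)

i=1 j=1: A[i]=3>B[j]=2 take 2, j++
i=1 j=2: A[i]=3<=B[j]=3 take 3, i++
i=2 j=2: A[i]=7>B[j]=3 take 3, j++
i=2 j=3: A[i]=7>B[j]=4 take 4, j++
i=2 j=4: A[i]=7<=B[j]=10 take 7, i++
i=3 j=4: A[i]=10<=B[j]=10 take 10, i++
i=4 j=4: A[i]=12>B[j]=10 take 10, j++
i=4 j=5: A[i]=12>B[j]=11 take 11, j++
i=4 j=6: A[i]=12<=B[j]=16 take 12, i++
i=5 j=6: A[i]=27>B[j]=16 take 16, j++
i=5 j=7: A[i]=27>B[j]=18 take 18, j++
i=5 j=8: A[i]=27<=B[j]=28 take 27, i++
i=6 j=8: A[i]=32>B[j]=28 take 28, j++
i=6 j=9: A[i]=32>B[j]=31 take 31, j++
i=6 j=10: A[i]=32<=B[j]=32 take 32, i++
i=7 j=10: A[i]=39>B[j]=32 take 32, j++
i=7 j=11: A[i]=39>B[j]=36 take 36, j++
i=7 j=12: A[i]=39>B[j]=37 take 37, j++
i=7 j=13: B done, take A[i]=39, i++

[2, 3, 3, 4, 7, 10, 10, 11, 12, 16, 18, 27, 28, 31, 32, 32, 36, 37, 39]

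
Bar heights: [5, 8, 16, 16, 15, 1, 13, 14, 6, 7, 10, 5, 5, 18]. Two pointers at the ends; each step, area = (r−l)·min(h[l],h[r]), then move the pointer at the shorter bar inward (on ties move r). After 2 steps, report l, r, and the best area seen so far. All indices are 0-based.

l=2, r=13, best area=96

l=0 r=13: min(5,18)*13=65 best=65 *, l++
l=1 r=13: min(8,18)*12=96 best=96 *, l++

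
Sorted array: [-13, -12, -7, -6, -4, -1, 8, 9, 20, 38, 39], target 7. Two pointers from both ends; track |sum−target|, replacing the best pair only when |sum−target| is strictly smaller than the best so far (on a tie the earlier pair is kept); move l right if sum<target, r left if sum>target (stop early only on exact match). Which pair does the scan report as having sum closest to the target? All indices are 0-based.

pair (-13, 20) with sum 7 (|Δ|=0)

[0,10] -13+39=26 d=19 * → r--
[0,9] -13+38=25 d=18 * → r--
[0,8] -13+20=7 d=0 * → stop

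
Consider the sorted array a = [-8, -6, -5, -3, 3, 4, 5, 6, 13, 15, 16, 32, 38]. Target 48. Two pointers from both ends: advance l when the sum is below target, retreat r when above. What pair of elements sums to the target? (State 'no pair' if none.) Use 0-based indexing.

l=0 r=12: -8+38=30 <48, l++
l=1 r=12: -6+38=32 <48, l++
l=2 r=12: -5+38=33 <48, l++
l=3 r=12: -3+38=35 <48, l++
l=4 r=12: 3+38=41 <48, l++
l=5 r=12: 4+38=42 <48, l++
l=6 r=12: 5+38=43 <48, l++
l=7 r=12: 6+38=44 <48, l++
l=8 r=12: 13+38=51 >48, r--
l=8 r=11: 13+32=45 <48, l++
l=9 r=11: 15+32=47 <48, l++
l=10 r=11: 16+32=48, found

(16, 32)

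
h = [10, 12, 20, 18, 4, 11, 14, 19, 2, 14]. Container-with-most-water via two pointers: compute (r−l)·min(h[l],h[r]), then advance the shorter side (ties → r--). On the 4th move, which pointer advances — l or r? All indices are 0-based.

r

[0,9] min(10,14)*9=90 best=90 * → l++
[1,9] min(12,14)*8=96 best=96 * → l++
[2,9] min(20,14)*7=98 best=98 * → r--
[2,8] min(20,2)*6=12 best=98 → r--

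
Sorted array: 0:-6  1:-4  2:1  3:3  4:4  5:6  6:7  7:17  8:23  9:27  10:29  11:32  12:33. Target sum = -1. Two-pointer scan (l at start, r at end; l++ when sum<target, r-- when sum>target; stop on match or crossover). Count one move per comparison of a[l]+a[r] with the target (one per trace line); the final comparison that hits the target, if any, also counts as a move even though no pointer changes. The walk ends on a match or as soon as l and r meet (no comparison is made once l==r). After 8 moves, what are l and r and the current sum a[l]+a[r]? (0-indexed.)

[0,12] -6+33=27 >-1 → r--
[0,11] -6+32=26 >-1 → r--
[0,10] -6+29=23 >-1 → r--
[0,9] -6+27=21 >-1 → r--
[0,8] -6+23=17 >-1 → r--
[0,7] -6+17=11 >-1 → r--
[0,6] -6+7=1 >-1 → r--
[0,5] -6+6=0 >-1 → r--

l=0, r=4, sum=-2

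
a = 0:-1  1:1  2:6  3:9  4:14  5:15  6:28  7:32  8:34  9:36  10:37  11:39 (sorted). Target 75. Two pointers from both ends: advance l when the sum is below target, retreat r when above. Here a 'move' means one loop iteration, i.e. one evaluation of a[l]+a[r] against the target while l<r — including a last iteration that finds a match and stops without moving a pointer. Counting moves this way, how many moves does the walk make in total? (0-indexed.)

[0,11] -1+39=38 <75 → l++
[1,11] 1+39=40 <75 → l++
[2,11] 6+39=45 <75 → l++
[3,11] 9+39=48 <75 → l++
[4,11] 14+39=53 <75 → l++
[5,11] 15+39=54 <75 → l++
[6,11] 28+39=67 <75 → l++
[7,11] 32+39=71 <75 → l++
[8,11] 34+39=73 <75 → l++
[9,11] 36+39=75 → found

10 moves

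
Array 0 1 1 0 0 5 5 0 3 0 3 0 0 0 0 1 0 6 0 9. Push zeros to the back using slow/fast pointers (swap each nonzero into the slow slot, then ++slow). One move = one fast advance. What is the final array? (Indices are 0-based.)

[1, 1, 5, 5, 3, 3, 1, 6, 9, 0, 0, 0, 0, 0, 0, 0, 0, 0, 0, 0]

(s=0,f=0) a[fast]=0 → fast++
(s=0,f=1) a[fast]=1≠0 swap→a[0]=1 → slow++,fast++
(s=1,f=2) a[fast]=1≠0 swap→a[1]=1 → slow++,fast++
(s=2,f=3) a[fast]=0 → fast++
(s=2,f=4) a[fast]=0 → fast++
(s=2,f=5) a[fast]=5≠0 swap→a[2]=5 → slow++,fast++
(s=3,f=6) a[fast]=5≠0 swap→a[3]=5 → slow++,fast++
(s=4,f=7) a[fast]=0 → fast++
(s=4,f=8) a[fast]=3≠0 swap→a[4]=3 → slow++,fast++
(s=5,f=9) a[fast]=0 → fast++
(s=5,f=10) a[fast]=3≠0 swap→a[5]=3 → slow++,fast++
(s=6,f=11) a[fast]=0 → fast++
(s=6,f=12) a[fast]=0 → fast++
(s=6,f=13) a[fast]=0 → fast++
(s=6,f=14) a[fast]=0 → fast++
(s=6,f=15) a[fast]=1≠0 swap→a[6]=1 → slow++,fast++
(s=7,f=16) a[fast]=0 → fast++
(s=7,f=17) a[fast]=6≠0 swap→a[7]=6 → slow++,fast++
(s=8,f=18) a[fast]=0 → fast++
(s=8,f=19) a[fast]=9≠0 swap→a[8]=9 → slow++,fast++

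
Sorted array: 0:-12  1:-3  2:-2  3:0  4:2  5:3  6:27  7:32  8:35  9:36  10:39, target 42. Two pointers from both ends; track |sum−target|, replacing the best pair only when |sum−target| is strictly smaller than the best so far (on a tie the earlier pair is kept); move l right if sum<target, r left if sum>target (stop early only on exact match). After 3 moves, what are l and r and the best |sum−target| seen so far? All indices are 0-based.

l=0 r=10: -12+39=27 d=15 *, l++
l=1 r=10: -3+39=36 d=6 *, l++
l=2 r=10: -2+39=37 d=5 *, l++

l=3, r=10, best |Δ|=5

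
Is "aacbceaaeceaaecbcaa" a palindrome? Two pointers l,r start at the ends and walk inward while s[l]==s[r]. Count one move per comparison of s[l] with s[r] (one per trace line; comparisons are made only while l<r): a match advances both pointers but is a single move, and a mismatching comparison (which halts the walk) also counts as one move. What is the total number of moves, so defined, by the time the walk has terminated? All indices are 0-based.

9 moves

[0,18] 'a'=='a' → l++,r--
[1,17] 'a'=='a' → l++,r--
[2,16] 'c'=='c' → l++,r--
[3,15] 'b'=='b' → l++,r--
[4,14] 'c'=='c' → l++,r--
[5,13] 'e'=='e' → l++,r--
[6,12] 'a'=='a' → l++,r--
[7,11] 'a'=='a' → l++,r--
[8,10] 'e'=='e' → l++,r--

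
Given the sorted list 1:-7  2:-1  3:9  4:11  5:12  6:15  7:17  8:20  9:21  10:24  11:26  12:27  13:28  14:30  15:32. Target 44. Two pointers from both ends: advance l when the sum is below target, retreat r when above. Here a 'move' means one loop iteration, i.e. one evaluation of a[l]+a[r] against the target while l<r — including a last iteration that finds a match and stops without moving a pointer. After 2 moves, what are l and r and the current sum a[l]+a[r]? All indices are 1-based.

[1,15] -7+32=25 <44 → l++
[2,15] -1+32=31 <44 → l++

l=3, r=15, sum=41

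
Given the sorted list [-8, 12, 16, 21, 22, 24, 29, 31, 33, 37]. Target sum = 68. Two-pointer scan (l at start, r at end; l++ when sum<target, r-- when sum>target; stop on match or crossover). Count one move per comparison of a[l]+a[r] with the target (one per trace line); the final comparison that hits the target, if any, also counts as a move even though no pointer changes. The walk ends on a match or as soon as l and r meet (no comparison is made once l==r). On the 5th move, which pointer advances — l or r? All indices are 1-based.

l

[1,10] -8+37=29 <68 → l++
[2,10] 12+37=49 <68 → l++
[3,10] 16+37=53 <68 → l++
[4,10] 21+37=58 <68 → l++
[5,10] 22+37=59 <68 → l++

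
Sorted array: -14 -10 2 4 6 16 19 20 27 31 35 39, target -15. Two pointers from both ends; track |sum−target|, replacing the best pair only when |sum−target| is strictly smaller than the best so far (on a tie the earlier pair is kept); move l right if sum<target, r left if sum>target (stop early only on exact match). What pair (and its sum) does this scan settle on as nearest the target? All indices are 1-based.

[1,12] -14+39=25 d=40 * → r--
[1,11] -14+35=21 d=36 * → r--
[1,10] -14+31=17 d=32 * → r--
[1,9] -14+27=13 d=28 * → r--
[1,8] -14+20=6 d=21 * → r--
[1,7] -14+19=5 d=20 * → r--
[1,6] -14+16=2 d=17 * → r--
[1,5] -14+6=-8 d=7 * → r--
[1,4] -14+4=-10 d=5 * → r--
[1,3] -14+2=-12 d=3 * → r--
[1,2] -14+-10=-24 d=9 → l++

pair (-14, 2) with sum -12 (|Δ|=3)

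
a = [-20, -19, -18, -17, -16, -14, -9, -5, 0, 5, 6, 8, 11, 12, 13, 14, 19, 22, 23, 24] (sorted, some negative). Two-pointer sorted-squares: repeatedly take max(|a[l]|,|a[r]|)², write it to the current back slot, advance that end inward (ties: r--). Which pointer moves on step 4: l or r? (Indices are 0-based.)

[0,19] |-20|<=|24| out[19]=576 → r--
[0,18] |-20|<=|23| out[18]=529 → r--
[0,17] |-20|<=|22| out[17]=484 → r--
[0,16] |-20|>|19| out[16]=400 → l++

l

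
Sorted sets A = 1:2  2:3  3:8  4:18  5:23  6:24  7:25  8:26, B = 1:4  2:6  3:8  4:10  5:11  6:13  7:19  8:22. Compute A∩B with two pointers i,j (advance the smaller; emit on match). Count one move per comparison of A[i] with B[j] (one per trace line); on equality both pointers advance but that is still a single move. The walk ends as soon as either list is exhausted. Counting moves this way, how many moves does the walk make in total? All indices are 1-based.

[i=1,j=1] 2<4 → i++
[i=2,j=1] 3<4 → i++
[i=3,j=1] 8>4 → j++
[i=3,j=2] 8>6 → j++
[i=3,j=3] 8==8 emit → i++,j++
[i=4,j=4] 18>10 → j++
[i=4,j=5] 18>11 → j++
[i=4,j=6] 18>13 → j++
[i=4,j=7] 18<19 → i++
[i=5,j=7] 23>19 → j++
[i=5,j=8] 23>22 → j++

11 moves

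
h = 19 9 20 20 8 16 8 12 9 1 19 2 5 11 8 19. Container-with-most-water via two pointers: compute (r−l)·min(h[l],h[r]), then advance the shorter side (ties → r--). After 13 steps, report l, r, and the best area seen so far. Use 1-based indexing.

l=2, r=4, best area=285

l=1 r=16: min(19,19)*15=285 best=285 *, r--
l=1 r=15: min(19,8)*14=112 best=285, r--
l=1 r=14: min(19,11)*13=143 best=285, r--
l=1 r=13: min(19,5)*12=60 best=285, r--
l=1 r=12: min(19,2)*11=22 best=285, r--
l=1 r=11: min(19,19)*10=190 best=285, r--
l=1 r=10: min(19,1)*9=9 best=285, r--
l=1 r=9: min(19,9)*8=72 best=285, r--
l=1 r=8: min(19,12)*7=84 best=285, r--
l=1 r=7: min(19,8)*6=48 best=285, r--
l=1 r=6: min(19,16)*5=80 best=285, r--
l=1 r=5: min(19,8)*4=32 best=285, r--
l=1 r=4: min(19,20)*3=57 best=285, l++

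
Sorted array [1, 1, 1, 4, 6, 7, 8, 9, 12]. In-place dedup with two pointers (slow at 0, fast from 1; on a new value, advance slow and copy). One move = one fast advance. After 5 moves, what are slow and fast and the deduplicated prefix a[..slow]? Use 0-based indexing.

(s=0,f=1) a[fast]=1=a[slow] dup → fast++
(s=0,f=2) a[fast]=1=a[slow] dup → fast++
(s=0,f=3) a[fast]=4≠a[slow]=1 write a[1]=4 → slow++,fast++
(s=1,f=4) a[fast]=6≠a[slow]=4 write a[2]=6 → slow++,fast++
(s=2,f=5) a[fast]=7≠a[slow]=6 write a[3]=7 → slow++,fast++

slow=3, fast=6, prefix=[1, 4, 6, 7]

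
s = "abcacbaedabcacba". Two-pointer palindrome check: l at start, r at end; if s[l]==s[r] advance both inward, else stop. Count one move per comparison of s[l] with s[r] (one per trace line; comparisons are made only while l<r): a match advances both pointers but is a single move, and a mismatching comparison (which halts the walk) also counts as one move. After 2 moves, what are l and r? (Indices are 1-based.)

l=3, r=14

[1,16] 'a'=='a' → l++,r--
[2,15] 'b'=='b' → l++,r--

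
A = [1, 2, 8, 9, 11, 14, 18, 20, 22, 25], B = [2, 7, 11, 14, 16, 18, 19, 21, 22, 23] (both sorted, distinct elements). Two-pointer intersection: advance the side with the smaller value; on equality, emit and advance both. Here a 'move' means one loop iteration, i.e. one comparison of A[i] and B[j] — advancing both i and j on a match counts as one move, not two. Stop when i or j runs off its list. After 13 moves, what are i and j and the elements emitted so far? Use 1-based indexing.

i=10, j=10, emitted=[2, 11, 14, 18, 22]

[i=1,j=1] 1<2 → i++
[i=2,j=1] 2==2 emit → i++,j++
[i=3,j=2] 8>7 → j++
[i=3,j=3] 8<11 → i++
[i=4,j=3] 9<11 → i++
[i=5,j=3] 11==11 emit → i++,j++
[i=6,j=4] 14==14 emit → i++,j++
[i=7,j=5] 18>16 → j++
[i=7,j=6] 18==18 emit → i++,j++
[i=8,j=7] 20>19 → j++
[i=8,j=8] 20<21 → i++
[i=9,j=8] 22>21 → j++
[i=9,j=9] 22==22 emit → i++,j++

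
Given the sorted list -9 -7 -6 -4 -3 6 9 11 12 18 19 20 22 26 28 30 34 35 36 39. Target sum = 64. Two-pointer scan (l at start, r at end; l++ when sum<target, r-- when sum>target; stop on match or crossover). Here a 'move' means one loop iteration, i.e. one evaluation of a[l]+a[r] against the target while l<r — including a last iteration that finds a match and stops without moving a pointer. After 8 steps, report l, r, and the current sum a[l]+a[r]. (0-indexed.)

[0,19] -9+39=30 <64 → l++
[1,19] -7+39=32 <64 → l++
[2,19] -6+39=33 <64 → l++
[3,19] -4+39=35 <64 → l++
[4,19] -3+39=36 <64 → l++
[5,19] 6+39=45 <64 → l++
[6,19] 9+39=48 <64 → l++
[7,19] 11+39=50 <64 → l++

l=8, r=19, sum=51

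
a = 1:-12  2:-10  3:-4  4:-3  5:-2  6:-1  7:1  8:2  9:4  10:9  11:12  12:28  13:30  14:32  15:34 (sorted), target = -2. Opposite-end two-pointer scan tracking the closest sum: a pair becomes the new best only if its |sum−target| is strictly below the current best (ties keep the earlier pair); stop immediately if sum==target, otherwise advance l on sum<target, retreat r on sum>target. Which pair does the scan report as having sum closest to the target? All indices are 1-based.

[1,15] -12+34=22 d=24 * → r--
[1,14] -12+32=20 d=22 * → r--
[1,13] -12+30=18 d=20 * → r--
[1,12] -12+28=16 d=18 * → r--
[1,11] -12+12=0 d=2 * → r--
[1,10] -12+9=-3 d=1 * → l++
[2,10] -10+9=-1 d=1 → r--
[2,9] -10+4=-6 d=4 → l++
[3,9] -4+4=0 d=2 → r--
[3,8] -4+2=-2 d=0 * → stop

pair (-4, 2) with sum -2 (|Δ|=0)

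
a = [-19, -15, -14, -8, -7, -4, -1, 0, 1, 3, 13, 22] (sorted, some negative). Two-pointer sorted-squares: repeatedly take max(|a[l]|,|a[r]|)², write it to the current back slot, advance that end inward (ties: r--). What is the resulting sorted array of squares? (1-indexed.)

l=1 r=12: |-19|<=|22| out[12]=484, r--
l=1 r=11: |-19|>|13| out[11]=361, l++
l=2 r=11: |-15|>|13| out[10]=225, l++
l=3 r=11: |-14|>|13| out[9]=196, l++
l=4 r=11: |-8|<=|13| out[8]=169, r--
l=4 r=10: |-8|>|3| out[7]=64, l++
l=5 r=10: |-7|>|3| out[6]=49, l++
l=6 r=10: |-4|>|3| out[5]=16, l++
l=7 r=10: |-1|<=|3| out[4]=9, r--
l=7 r=9: |-1|<=|1| out[3]=1, r--
l=7 r=8: |-1|>|0| out[2]=1, l++
l=8 r=8: |0|<=|0| out[1]=0, r--

[0, 1, 1, 9, 16, 49, 64, 169, 196, 225, 361, 484]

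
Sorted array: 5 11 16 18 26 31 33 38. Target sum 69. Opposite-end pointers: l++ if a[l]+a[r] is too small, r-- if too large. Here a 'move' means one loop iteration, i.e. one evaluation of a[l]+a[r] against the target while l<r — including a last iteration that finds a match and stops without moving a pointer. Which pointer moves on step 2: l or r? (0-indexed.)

[0,7] 5+38=43 <69 → l++
[1,7] 11+38=49 <69 → l++

l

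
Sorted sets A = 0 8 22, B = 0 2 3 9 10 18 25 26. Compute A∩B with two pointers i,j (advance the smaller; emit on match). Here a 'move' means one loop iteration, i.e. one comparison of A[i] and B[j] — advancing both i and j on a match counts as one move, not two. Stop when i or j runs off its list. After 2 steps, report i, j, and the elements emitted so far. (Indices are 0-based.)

i=1, j=2, emitted=[0]

i=0 j=0: 0==0 emit, i++,j++
i=1 j=1: 8>2, j++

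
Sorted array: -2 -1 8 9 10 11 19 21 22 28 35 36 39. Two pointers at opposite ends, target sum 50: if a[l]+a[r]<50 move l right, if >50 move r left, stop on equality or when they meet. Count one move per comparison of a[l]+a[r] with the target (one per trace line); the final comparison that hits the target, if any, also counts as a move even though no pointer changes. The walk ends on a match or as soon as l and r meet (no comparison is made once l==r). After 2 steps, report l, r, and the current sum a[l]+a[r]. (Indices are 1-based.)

l=3, r=13, sum=47

l=1 r=13: -2+39=37 <50, l++
l=2 r=13: -1+39=38 <50, l++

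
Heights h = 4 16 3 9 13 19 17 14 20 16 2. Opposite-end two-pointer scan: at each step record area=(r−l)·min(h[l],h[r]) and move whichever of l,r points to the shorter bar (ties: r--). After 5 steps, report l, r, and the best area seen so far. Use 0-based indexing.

l=0 r=10: min(4,2)*10=20 best=20 *, r--
l=0 r=9: min(4,16)*9=36 best=36 *, l++
l=1 r=9: min(16,16)*8=128 best=128 *, r--
l=1 r=8: min(16,20)*7=112 best=128, l++
l=2 r=8: min(3,20)*6=18 best=128, l++

l=3, r=8, best area=128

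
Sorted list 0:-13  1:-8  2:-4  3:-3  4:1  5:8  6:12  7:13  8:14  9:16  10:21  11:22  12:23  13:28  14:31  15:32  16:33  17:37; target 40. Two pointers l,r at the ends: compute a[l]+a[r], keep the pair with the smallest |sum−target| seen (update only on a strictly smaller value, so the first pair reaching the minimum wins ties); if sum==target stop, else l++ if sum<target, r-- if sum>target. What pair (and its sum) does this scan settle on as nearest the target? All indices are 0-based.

l=0 r=17: -13+37=24 d=16 *, l++
l=1 r=17: -8+37=29 d=11 *, l++
l=2 r=17: -4+37=33 d=7 *, l++
l=3 r=17: -3+37=34 d=6 *, l++
l=4 r=17: 1+37=38 d=2 *, l++
l=5 r=17: 8+37=45 d=5, r--
l=5 r=16: 8+33=41 d=1 *, r--
l=5 r=15: 8+32=40 d=0 *, stop

pair (8, 32) with sum 40 (|Δ|=0)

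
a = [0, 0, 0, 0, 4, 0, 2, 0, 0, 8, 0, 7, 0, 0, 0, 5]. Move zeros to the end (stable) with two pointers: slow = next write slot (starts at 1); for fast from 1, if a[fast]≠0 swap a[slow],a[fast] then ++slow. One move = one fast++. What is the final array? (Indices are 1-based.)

(s=1,f=1) a[fast]=0 → fast++
(s=1,f=2) a[fast]=0 → fast++
(s=1,f=3) a[fast]=0 → fast++
(s=1,f=4) a[fast]=0 → fast++
(s=1,f=5) a[fast]=4≠0 swap→a[1]=4 → slow++,fast++
(s=2,f=6) a[fast]=0 → fast++
(s=2,f=7) a[fast]=2≠0 swap→a[2]=2 → slow++,fast++
(s=3,f=8) a[fast]=0 → fast++
(s=3,f=9) a[fast]=0 → fast++
(s=3,f=10) a[fast]=8≠0 swap→a[3]=8 → slow++,fast++
(s=4,f=11) a[fast]=0 → fast++
(s=4,f=12) a[fast]=7≠0 swap→a[4]=7 → slow++,fast++
(s=5,f=13) a[fast]=0 → fast++
(s=5,f=14) a[fast]=0 → fast++
(s=5,f=15) a[fast]=0 → fast++
(s=5,f=16) a[fast]=5≠0 swap→a[5]=5 → slow++,fast++

[4, 2, 8, 7, 5, 0, 0, 0, 0, 0, 0, 0, 0, 0, 0, 0]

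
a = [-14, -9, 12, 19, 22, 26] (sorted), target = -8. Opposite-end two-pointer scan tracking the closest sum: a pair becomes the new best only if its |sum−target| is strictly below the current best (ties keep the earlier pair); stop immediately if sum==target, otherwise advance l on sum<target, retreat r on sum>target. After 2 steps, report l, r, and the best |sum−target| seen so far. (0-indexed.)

l=0 r=5: -14+26=12 d=20 *, r--
l=0 r=4: -14+22=8 d=16 *, r--

l=0, r=3, best |Δ|=16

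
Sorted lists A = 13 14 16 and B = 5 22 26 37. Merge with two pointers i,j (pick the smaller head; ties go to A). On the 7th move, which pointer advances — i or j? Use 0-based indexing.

j

[i=0,j=0] A[i]=13>B[j]=5 take 5 → j++
[i=0,j=1] A[i]=13<=B[j]=22 take 13 → i++
[i=1,j=1] A[i]=14<=B[j]=22 take 14 → i++
[i=2,j=1] A[i]=16<=B[j]=22 take 16 → i++
[i=3,j=1] A done, take B[j]=22 → j++
[i=3,j=2] A done, take B[j]=26 → j++
[i=3,j=3] A done, take B[j]=37 → j++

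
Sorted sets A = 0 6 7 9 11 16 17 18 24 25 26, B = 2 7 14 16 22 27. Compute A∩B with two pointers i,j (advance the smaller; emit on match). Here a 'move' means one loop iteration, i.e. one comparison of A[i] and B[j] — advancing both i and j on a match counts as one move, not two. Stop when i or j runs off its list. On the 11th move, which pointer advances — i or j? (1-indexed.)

i=1 j=1: 0<2, i++
i=2 j=1: 6>2, j++
i=2 j=2: 6<7, i++
i=3 j=2: 7==7 emit, i++,j++
i=4 j=3: 9<14, i++
i=5 j=3: 11<14, i++
i=6 j=3: 16>14, j++
i=6 j=4: 16==16 emit, i++,j++
i=7 j=5: 17<22, i++
i=8 j=5: 18<22, i++
i=9 j=5: 24>22, j++

j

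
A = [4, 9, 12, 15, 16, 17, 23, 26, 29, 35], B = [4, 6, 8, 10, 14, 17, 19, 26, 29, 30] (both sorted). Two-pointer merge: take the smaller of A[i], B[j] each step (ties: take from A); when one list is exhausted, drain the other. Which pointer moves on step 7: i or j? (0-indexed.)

i

i=0 j=0: A[i]=4<=B[j]=4 take 4, i++
i=1 j=0: A[i]=9>B[j]=4 take 4, j++
i=1 j=1: A[i]=9>B[j]=6 take 6, j++
i=1 j=2: A[i]=9>B[j]=8 take 8, j++
i=1 j=3: A[i]=9<=B[j]=10 take 9, i++
i=2 j=3: A[i]=12>B[j]=10 take 10, j++
i=2 j=4: A[i]=12<=B[j]=14 take 12, i++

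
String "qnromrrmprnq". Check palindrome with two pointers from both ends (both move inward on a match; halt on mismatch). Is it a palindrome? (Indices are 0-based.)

[0,11] 'q'=='q' → l++,r--
[1,10] 'n'=='n' → l++,r--
[2,9] 'r'=='r' → l++,r--
[3,8] 'o'!='p' → stop

not a palindrome (mismatch at 3,8)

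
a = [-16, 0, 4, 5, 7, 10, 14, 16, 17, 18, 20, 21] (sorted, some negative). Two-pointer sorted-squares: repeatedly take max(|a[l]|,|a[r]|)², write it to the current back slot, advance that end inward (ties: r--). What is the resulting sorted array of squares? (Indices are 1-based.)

[0, 16, 25, 49, 100, 196, 256, 256, 289, 324, 400, 441]

l=1 r=12: |-16|<=|21| out[12]=441, r--
l=1 r=11: |-16|<=|20| out[11]=400, r--
l=1 r=10: |-16|<=|18| out[10]=324, r--
l=1 r=9: |-16|<=|17| out[9]=289, r--
l=1 r=8: |-16|<=|16| out[8]=256, r--
l=1 r=7: |-16|>|14| out[7]=256, l++
l=2 r=7: |0|<=|14| out[6]=196, r--
l=2 r=6: |0|<=|10| out[5]=100, r--
l=2 r=5: |0|<=|7| out[4]=49, r--
l=2 r=4: |0|<=|5| out[3]=25, r--
l=2 r=3: |0|<=|4| out[2]=16, r--
l=2 r=2: |0|<=|0| out[1]=0, r--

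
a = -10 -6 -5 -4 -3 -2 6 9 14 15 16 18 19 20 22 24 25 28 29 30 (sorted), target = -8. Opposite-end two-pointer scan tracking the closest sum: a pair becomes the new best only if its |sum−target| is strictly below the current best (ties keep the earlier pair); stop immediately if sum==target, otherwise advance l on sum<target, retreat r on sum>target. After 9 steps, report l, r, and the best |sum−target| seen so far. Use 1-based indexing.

[1,20] -10+30=20 d=28 * → r--
[1,19] -10+29=19 d=27 * → r--
[1,18] -10+28=18 d=26 * → r--
[1,17] -10+25=15 d=23 * → r--
[1,16] -10+24=14 d=22 * → r--
[1,15] -10+22=12 d=20 * → r--
[1,14] -10+20=10 d=18 * → r--
[1,13] -10+19=9 d=17 * → r--
[1,12] -10+18=8 d=16 * → r--

l=1, r=11, best |Δ|=16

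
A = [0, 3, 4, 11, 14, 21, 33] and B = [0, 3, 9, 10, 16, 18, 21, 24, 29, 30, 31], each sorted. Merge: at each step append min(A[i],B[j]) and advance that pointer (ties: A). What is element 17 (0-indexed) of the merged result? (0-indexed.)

i=0 j=0: A[i]=0<=B[j]=0 take 0, i++
i=1 j=0: A[i]=3>B[j]=0 take 0, j++
i=1 j=1: A[i]=3<=B[j]=3 take 3, i++
i=2 j=1: A[i]=4>B[j]=3 take 3, j++
i=2 j=2: A[i]=4<=B[j]=9 take 4, i++
i=3 j=2: A[i]=11>B[j]=9 take 9, j++
i=3 j=3: A[i]=11>B[j]=10 take 10, j++
i=3 j=4: A[i]=11<=B[j]=16 take 11, i++
i=4 j=4: A[i]=14<=B[j]=16 take 14, i++
i=5 j=4: A[i]=21>B[j]=16 take 16, j++
i=5 j=5: A[i]=21>B[j]=18 take 18, j++
i=5 j=6: A[i]=21<=B[j]=21 take 21, i++
i=6 j=6: A[i]=33>B[j]=21 take 21, j++
i=6 j=7: A[i]=33>B[j]=24 take 24, j++
i=6 j=8: A[i]=33>B[j]=29 take 29, j++
i=6 j=9: A[i]=33>B[j]=30 take 30, j++
i=6 j=10: A[i]=33>B[j]=31 take 31, j++
i=6 j=11: B done, take A[i]=33, i++

merged[17] = 33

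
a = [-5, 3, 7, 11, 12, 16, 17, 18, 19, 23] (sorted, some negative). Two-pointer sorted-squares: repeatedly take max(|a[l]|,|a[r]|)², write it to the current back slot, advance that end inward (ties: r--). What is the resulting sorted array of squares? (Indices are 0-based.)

[0,9] |-5|<=|23| out[9]=529 → r--
[0,8] |-5|<=|19| out[8]=361 → r--
[0,7] |-5|<=|18| out[7]=324 → r--
[0,6] |-5|<=|17| out[6]=289 → r--
[0,5] |-5|<=|16| out[5]=256 → r--
[0,4] |-5|<=|12| out[4]=144 → r--
[0,3] |-5|<=|11| out[3]=121 → r--
[0,2] |-5|<=|7| out[2]=49 → r--
[0,1] |-5|>|3| out[1]=25 → l++
[1,1] |3|<=|3| out[0]=9 → r--

[9, 25, 49, 121, 144, 256, 289, 324, 361, 529]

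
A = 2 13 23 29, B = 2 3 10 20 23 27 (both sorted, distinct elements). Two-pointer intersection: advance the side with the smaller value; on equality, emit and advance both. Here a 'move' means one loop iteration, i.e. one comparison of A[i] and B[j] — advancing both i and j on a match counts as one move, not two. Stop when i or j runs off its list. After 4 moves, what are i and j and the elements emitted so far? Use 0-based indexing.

i=0 j=0: 2==2 emit, i++,j++
i=1 j=1: 13>3, j++
i=1 j=2: 13>10, j++
i=1 j=3: 13<20, i++

i=2, j=3, emitted=[2]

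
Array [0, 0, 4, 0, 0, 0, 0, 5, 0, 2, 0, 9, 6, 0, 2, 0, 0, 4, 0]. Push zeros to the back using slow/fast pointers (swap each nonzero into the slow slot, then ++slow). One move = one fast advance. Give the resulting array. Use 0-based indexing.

[4, 5, 2, 9, 6, 2, 4, 0, 0, 0, 0, 0, 0, 0, 0, 0, 0, 0, 0]

(s=0,f=0) a[fast]=0 → fast++
(s=0,f=1) a[fast]=0 → fast++
(s=0,f=2) a[fast]=4≠0 swap→a[0]=4 → slow++,fast++
(s=1,f=3) a[fast]=0 → fast++
(s=1,f=4) a[fast]=0 → fast++
(s=1,f=5) a[fast]=0 → fast++
(s=1,f=6) a[fast]=0 → fast++
(s=1,f=7) a[fast]=5≠0 swap→a[1]=5 → slow++,fast++
(s=2,f=8) a[fast]=0 → fast++
(s=2,f=9) a[fast]=2≠0 swap→a[2]=2 → slow++,fast++
(s=3,f=10) a[fast]=0 → fast++
(s=3,f=11) a[fast]=9≠0 swap→a[3]=9 → slow++,fast++
(s=4,f=12) a[fast]=6≠0 swap→a[4]=6 → slow++,fast++
(s=5,f=13) a[fast]=0 → fast++
(s=5,f=14) a[fast]=2≠0 swap→a[5]=2 → slow++,fast++
(s=6,f=15) a[fast]=0 → fast++
(s=6,f=16) a[fast]=0 → fast++
(s=6,f=17) a[fast]=4≠0 swap→a[6]=4 → slow++,fast++
(s=7,f=18) a[fast]=0 → fast++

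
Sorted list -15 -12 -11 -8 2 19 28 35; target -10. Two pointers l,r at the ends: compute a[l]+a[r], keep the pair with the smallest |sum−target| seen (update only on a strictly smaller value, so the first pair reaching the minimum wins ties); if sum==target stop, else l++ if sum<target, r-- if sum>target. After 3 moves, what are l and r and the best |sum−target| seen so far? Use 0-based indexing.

[0,7] -15+35=20 d=30 * → r--
[0,6] -15+28=13 d=23 * → r--
[0,5] -15+19=4 d=14 * → r--

l=0, r=4, best |Δ|=14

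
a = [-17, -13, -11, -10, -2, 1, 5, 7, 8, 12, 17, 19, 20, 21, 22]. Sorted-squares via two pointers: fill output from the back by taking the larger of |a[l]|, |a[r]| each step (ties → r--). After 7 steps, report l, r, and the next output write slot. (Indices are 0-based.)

[0,14] |-17|<=|22| out[14]=484 → r--
[0,13] |-17|<=|21| out[13]=441 → r--
[0,12] |-17|<=|20| out[12]=400 → r--
[0,11] |-17|<=|19| out[11]=361 → r--
[0,10] |-17|<=|17| out[10]=289 → r--
[0,9] |-17|>|12| out[9]=289 → l++
[1,9] |-13|>|12| out[8]=169 → l++

l=2, r=9, next write slot=7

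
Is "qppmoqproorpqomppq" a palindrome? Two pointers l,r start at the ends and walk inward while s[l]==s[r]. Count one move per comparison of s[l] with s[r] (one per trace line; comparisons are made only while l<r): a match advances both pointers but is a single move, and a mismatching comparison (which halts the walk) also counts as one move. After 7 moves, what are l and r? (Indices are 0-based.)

l=0 r=17: 'q'=='q', l++,r--
l=1 r=16: 'p'=='p', l++,r--
l=2 r=15: 'p'=='p', l++,r--
l=3 r=14: 'm'=='m', l++,r--
l=4 r=13: 'o'=='o', l++,r--
l=5 r=12: 'q'=='q', l++,r--
l=6 r=11: 'p'=='p', l++,r--

l=7, r=10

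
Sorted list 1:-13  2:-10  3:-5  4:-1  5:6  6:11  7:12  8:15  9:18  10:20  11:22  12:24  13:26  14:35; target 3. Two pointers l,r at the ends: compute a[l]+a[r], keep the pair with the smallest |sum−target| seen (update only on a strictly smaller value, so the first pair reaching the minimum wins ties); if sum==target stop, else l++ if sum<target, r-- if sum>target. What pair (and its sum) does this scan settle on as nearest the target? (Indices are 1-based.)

[1,14] -13+35=22 d=19 * → r--
[1,13] -13+26=13 d=10 * → r--
[1,12] -13+24=11 d=8 * → r--
[1,11] -13+22=9 d=6 * → r--
[1,10] -13+20=7 d=4 * → r--
[1,9] -13+18=5 d=2 * → r--
[1,8] -13+15=2 d=1 * → l++
[2,8] -10+15=5 d=2 → r--
[2,7] -10+12=2 d=1 → l++
[3,7] -5+12=7 d=4 → r--
[3,6] -5+11=6 d=3 → r--
[3,5] -5+6=1 d=2 → l++
[4,5] -1+6=5 d=2 → r--

pair (-13, 15) with sum 2 (|Δ|=1)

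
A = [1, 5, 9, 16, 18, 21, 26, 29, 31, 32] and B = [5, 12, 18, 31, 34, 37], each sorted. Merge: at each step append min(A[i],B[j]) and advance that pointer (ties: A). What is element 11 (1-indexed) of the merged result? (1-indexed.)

merged[11] = 29

i=1 j=1: A[i]=1<=B[j]=5 take 1, i++
i=2 j=1: A[i]=5<=B[j]=5 take 5, i++
i=3 j=1: A[i]=9>B[j]=5 take 5, j++
i=3 j=2: A[i]=9<=B[j]=12 take 9, i++
i=4 j=2: A[i]=16>B[j]=12 take 12, j++
i=4 j=3: A[i]=16<=B[j]=18 take 16, i++
i=5 j=3: A[i]=18<=B[j]=18 take 18, i++
i=6 j=3: A[i]=21>B[j]=18 take 18, j++
i=6 j=4: A[i]=21<=B[j]=31 take 21, i++
i=7 j=4: A[i]=26<=B[j]=31 take 26, i++
i=8 j=4: A[i]=29<=B[j]=31 take 29, i++
i=9 j=4: A[i]=31<=B[j]=31 take 31, i++
i=10 j=4: A[i]=32>B[j]=31 take 31, j++
i=10 j=5: A[i]=32<=B[j]=34 take 32, i++
i=11 j=5: A done, take B[j]=34, j++
i=11 j=6: A done, take B[j]=37, j++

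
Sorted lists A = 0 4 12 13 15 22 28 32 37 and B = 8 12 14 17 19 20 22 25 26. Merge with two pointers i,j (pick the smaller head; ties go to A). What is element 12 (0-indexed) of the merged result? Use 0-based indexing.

[i=0,j=0] A[i]=0<=B[j]=8 take 0 → i++
[i=1,j=0] A[i]=4<=B[j]=8 take 4 → i++
[i=2,j=0] A[i]=12>B[j]=8 take 8 → j++
[i=2,j=1] A[i]=12<=B[j]=12 take 12 → i++
[i=3,j=1] A[i]=13>B[j]=12 take 12 → j++
[i=3,j=2] A[i]=13<=B[j]=14 take 13 → i++
[i=4,j=2] A[i]=15>B[j]=14 take 14 → j++
[i=4,j=3] A[i]=15<=B[j]=17 take 15 → i++
[i=5,j=3] A[i]=22>B[j]=17 take 17 → j++
[i=5,j=4] A[i]=22>B[j]=19 take 19 → j++
[i=5,j=5] A[i]=22>B[j]=20 take 20 → j++
[i=5,j=6] A[i]=22<=B[j]=22 take 22 → i++
[i=6,j=6] A[i]=28>B[j]=22 take 22 → j++
[i=6,j=7] A[i]=28>B[j]=25 take 25 → j++
[i=6,j=8] A[i]=28>B[j]=26 take 26 → j++
[i=6,j=9] B done, take A[i]=28 → i++
[i=7,j=9] B done, take A[i]=32 → i++
[i=8,j=9] B done, take A[i]=37 → i++

merged[12] = 22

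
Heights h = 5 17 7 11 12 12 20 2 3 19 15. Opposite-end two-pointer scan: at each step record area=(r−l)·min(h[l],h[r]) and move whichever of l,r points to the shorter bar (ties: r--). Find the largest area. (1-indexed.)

max area = 136

l=1 r=11: min(5,15)*10=50 best=50 *, l++
l=2 r=11: min(17,15)*9=135 best=135 *, r--
l=2 r=10: min(17,19)*8=136 best=136 *, l++
l=3 r=10: min(7,19)*7=49 best=136, l++
l=4 r=10: min(11,19)*6=66 best=136, l++
l=5 r=10: min(12,19)*5=60 best=136, l++
l=6 r=10: min(12,19)*4=48 best=136, l++
l=7 r=10: min(20,19)*3=57 best=136, r--
l=7 r=9: min(20,3)*2=6 best=136, r--
l=7 r=8: min(20,2)*1=2 best=136, r--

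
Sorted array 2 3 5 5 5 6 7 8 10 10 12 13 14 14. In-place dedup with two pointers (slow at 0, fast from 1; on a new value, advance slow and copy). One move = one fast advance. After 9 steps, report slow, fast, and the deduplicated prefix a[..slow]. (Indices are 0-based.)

(s=0,f=1) a[fast]=3≠a[slow]=2 write a[1]=3 → slow++,fast++
(s=1,f=2) a[fast]=5≠a[slow]=3 write a[2]=5 → slow++,fast++
(s=2,f=3) a[fast]=5=a[slow] dup → fast++
(s=2,f=4) a[fast]=5=a[slow] dup → fast++
(s=2,f=5) a[fast]=6≠a[slow]=5 write a[3]=6 → slow++,fast++
(s=3,f=6) a[fast]=7≠a[slow]=6 write a[4]=7 → slow++,fast++
(s=4,f=7) a[fast]=8≠a[slow]=7 write a[5]=8 → slow++,fast++
(s=5,f=8) a[fast]=10≠a[slow]=8 write a[6]=10 → slow++,fast++
(s=6,f=9) a[fast]=10=a[slow] dup → fast++

slow=6, fast=10, prefix=[2, 3, 5, 6, 7, 8, 10]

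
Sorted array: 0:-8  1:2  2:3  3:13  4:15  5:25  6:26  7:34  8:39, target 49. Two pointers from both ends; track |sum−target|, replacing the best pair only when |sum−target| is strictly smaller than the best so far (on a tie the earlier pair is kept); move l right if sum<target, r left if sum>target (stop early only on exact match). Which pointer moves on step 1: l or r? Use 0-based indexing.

l

[0,8] -8+39=31 d=18 * → l++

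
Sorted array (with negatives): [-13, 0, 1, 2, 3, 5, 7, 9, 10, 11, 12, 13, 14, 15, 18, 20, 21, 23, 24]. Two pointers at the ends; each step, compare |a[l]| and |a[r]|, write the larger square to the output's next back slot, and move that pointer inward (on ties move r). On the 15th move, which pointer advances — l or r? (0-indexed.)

l=0 r=18: |-13|<=|24| out[18]=576, r--
l=0 r=17: |-13|<=|23| out[17]=529, r--
l=0 r=16: |-13|<=|21| out[16]=441, r--
l=0 r=15: |-13|<=|20| out[15]=400, r--
l=0 r=14: |-13|<=|18| out[14]=324, r--
l=0 r=13: |-13|<=|15| out[13]=225, r--
l=0 r=12: |-13|<=|14| out[12]=196, r--
l=0 r=11: |-13|<=|13| out[11]=169, r--
l=0 r=10: |-13|>|12| out[10]=169, l++
l=1 r=10: |0|<=|12| out[9]=144, r--
l=1 r=9: |0|<=|11| out[8]=121, r--
l=1 r=8: |0|<=|10| out[7]=100, r--
l=1 r=7: |0|<=|9| out[6]=81, r--
l=1 r=6: |0|<=|7| out[5]=49, r--
l=1 r=5: |0|<=|5| out[4]=25, r--

r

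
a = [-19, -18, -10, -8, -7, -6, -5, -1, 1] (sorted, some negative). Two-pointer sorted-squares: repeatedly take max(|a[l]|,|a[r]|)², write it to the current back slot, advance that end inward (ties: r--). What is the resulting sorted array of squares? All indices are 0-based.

[0,8] |-19|>|1| out[8]=361 → l++
[1,8] |-18|>|1| out[7]=324 → l++
[2,8] |-10|>|1| out[6]=100 → l++
[3,8] |-8|>|1| out[5]=64 → l++
[4,8] |-7|>|1| out[4]=49 → l++
[5,8] |-6|>|1| out[3]=36 → l++
[6,8] |-5|>|1| out[2]=25 → l++
[7,8] |-1|<=|1| out[1]=1 → r--
[7,7] |-1|<=|-1| out[0]=1 → r--

[1, 1, 25, 36, 49, 64, 100, 324, 361]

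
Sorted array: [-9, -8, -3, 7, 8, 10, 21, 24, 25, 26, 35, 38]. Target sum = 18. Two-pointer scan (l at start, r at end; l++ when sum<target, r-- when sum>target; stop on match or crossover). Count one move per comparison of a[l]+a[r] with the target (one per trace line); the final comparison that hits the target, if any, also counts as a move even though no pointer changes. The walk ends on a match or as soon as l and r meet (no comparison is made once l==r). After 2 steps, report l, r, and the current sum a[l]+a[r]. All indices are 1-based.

[1,12] -9+38=29 >18 → r--
[1,11] -9+35=26 >18 → r--

l=1, r=10, sum=17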